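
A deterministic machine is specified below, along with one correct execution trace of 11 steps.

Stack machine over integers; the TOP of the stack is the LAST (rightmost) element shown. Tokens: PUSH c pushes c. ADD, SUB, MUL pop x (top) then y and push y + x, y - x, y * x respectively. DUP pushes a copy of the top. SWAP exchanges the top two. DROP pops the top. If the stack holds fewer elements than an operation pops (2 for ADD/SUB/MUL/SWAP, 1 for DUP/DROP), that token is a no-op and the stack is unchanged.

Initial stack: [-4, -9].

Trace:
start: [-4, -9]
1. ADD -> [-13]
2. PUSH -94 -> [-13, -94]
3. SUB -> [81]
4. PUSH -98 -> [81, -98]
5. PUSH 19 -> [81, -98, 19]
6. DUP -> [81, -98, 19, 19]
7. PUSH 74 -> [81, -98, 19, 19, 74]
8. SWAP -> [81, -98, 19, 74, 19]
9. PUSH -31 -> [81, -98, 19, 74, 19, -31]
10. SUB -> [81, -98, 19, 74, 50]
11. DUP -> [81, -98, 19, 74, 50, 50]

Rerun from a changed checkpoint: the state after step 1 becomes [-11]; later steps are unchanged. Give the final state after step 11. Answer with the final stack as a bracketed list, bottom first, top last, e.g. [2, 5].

state after step 1 := [-11]
2. PUSH -94 -> [-11, -94]
3. SUB -> [83]
4. PUSH -98 -> [83, -98]
5. PUSH 19 -> [83, -98, 19]
6. DUP -> [83, -98, 19, 19]
7. PUSH 74 -> [83, -98, 19, 19, 74]
8. SWAP -> [83, -98, 19, 74, 19]
9. PUSH -31 -> [83, -98, 19, 74, 19, -31]
10. SUB -> [83, -98, 19, 74, 50]
11. DUP -> [83, -98, 19, 74, 50, 50]

[83, -98, 19, 74, 50, 50]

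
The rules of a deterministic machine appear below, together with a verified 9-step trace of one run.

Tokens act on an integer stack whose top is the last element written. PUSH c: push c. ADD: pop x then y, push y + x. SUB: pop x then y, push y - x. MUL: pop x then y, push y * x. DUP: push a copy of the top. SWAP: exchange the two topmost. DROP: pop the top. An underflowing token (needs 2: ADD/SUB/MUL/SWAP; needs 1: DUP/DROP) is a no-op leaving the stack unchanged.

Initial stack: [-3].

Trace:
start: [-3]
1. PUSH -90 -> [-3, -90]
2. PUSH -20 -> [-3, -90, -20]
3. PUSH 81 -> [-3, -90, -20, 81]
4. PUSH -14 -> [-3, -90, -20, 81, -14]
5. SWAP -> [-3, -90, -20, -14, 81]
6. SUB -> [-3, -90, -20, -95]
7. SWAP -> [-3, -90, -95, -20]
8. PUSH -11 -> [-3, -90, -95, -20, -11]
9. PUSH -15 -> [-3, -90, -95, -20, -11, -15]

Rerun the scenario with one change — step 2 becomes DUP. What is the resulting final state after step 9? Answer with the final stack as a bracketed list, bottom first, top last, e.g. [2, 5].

[-3, -90, -95, -90, -11, -15]

(re-executing from step 2 with the substitution; state before step 2: [-3, -90])
2. DUP -> [-3, -90, -90]
3. PUSH 81 -> [-3, -90, -90, 81]
4. PUSH -14 -> [-3, -90, -90, 81, -14]
5. SWAP -> [-3, -90, -90, -14, 81]
6. SUB -> [-3, -90, -90, -95]
7. SWAP -> [-3, -90, -95, -90]
8. PUSH -11 -> [-3, -90, -95, -90, -11]
9. PUSH -15 -> [-3, -90, -95, -90, -11, -15]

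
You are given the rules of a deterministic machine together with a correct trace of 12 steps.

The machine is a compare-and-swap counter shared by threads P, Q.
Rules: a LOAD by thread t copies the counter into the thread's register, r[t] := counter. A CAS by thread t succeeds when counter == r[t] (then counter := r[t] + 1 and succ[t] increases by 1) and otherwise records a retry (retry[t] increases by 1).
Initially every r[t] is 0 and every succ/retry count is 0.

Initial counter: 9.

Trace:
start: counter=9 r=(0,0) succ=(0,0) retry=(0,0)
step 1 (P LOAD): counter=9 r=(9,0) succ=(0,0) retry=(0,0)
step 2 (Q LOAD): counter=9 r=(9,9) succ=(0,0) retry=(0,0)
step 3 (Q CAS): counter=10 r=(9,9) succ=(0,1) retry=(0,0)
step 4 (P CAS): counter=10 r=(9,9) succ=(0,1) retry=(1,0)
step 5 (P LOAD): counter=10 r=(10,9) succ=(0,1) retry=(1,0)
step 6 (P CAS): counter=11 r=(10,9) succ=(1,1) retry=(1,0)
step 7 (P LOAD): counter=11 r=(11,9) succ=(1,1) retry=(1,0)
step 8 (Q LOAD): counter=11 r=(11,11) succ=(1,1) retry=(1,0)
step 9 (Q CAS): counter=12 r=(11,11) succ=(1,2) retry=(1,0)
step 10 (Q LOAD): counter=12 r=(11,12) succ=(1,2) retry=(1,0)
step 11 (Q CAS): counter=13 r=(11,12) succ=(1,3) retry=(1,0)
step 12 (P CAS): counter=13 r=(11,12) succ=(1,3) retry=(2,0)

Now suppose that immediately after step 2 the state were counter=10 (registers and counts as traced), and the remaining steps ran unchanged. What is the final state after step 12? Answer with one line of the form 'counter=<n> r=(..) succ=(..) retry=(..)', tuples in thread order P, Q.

counter=13 r=(11,12) succ=(1,2) retry=(2,1)

state after step 2 := counter=10 r=(9,9) succ=(0,0) retry=(0,0)
step 3 (Q CAS): counter=10 r=(9,9) succ=(0,0) retry=(0,1)
step 4 (P CAS): counter=10 r=(9,9) succ=(0,0) retry=(1,1)
step 5 (P LOAD): counter=10 r=(10,9) succ=(0,0) retry=(1,1)
step 6 (P CAS): counter=11 r=(10,9) succ=(1,0) retry=(1,1)
step 7 (P LOAD): counter=11 r=(11,9) succ=(1,0) retry=(1,1)
step 8 (Q LOAD): counter=11 r=(11,11) succ=(1,0) retry=(1,1)
step 9 (Q CAS): counter=12 r=(11,11) succ=(1,1) retry=(1,1)
step 10 (Q LOAD): counter=12 r=(11,12) succ=(1,1) retry=(1,1)
step 11 (Q CAS): counter=13 r=(11,12) succ=(1,2) retry=(1,1)
step 12 (P CAS): counter=13 r=(11,12) succ=(1,2) retry=(2,1)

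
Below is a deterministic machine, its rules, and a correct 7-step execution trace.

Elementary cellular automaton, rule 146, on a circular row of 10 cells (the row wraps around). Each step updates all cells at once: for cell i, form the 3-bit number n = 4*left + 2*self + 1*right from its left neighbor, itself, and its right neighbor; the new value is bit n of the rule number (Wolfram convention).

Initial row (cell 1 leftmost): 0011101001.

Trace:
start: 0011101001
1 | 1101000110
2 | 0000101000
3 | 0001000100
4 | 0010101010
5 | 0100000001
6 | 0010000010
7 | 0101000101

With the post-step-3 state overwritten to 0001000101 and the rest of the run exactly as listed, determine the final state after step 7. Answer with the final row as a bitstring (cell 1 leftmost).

0100010101

state after step 3 := 0001000101
4 | 1010101000
5 | 0000000101
6 | 1000001000
7 | 0100010101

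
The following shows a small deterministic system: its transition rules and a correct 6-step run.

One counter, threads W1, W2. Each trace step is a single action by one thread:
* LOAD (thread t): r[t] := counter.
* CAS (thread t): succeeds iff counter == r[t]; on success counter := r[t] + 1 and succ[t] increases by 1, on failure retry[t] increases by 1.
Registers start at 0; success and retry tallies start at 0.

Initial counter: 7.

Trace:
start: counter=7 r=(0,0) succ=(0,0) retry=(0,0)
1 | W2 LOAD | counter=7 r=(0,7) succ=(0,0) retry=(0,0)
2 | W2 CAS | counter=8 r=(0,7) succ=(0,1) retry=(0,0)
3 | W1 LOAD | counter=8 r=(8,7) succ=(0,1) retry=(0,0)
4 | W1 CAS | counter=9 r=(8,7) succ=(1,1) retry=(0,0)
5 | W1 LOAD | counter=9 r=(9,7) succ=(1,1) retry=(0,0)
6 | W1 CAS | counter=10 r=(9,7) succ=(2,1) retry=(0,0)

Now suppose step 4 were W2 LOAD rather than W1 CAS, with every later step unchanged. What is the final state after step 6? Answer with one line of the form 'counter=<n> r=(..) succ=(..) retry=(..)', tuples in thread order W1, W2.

(re-executing from step 4 with the substitution; state before step 4: counter=8 r=(8,7) succ=(0,1) retry=(0,0))
4 | W2 LOAD | counter=8 r=(8,8) succ=(0,1) retry=(0,0)
5 | W1 LOAD | counter=8 r=(8,8) succ=(0,1) retry=(0,0)
6 | W1 CAS | counter=9 r=(8,8) succ=(1,1) retry=(0,0)

counter=9 r=(8,8) succ=(1,1) retry=(0,0)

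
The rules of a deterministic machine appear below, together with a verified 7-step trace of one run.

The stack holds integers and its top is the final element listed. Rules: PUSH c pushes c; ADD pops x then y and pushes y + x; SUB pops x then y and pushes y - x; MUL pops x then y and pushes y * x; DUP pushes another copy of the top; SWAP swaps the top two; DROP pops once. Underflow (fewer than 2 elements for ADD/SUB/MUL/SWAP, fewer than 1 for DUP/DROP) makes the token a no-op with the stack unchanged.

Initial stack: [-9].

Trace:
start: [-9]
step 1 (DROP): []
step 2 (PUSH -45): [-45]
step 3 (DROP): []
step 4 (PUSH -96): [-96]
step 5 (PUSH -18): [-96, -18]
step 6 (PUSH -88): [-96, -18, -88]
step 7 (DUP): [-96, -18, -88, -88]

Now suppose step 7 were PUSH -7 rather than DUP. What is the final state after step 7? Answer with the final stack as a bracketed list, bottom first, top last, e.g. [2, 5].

[-96, -18, -88, -7]

(re-executing from step 7 with the substitution; state before step 7: [-96, -18, -88])
step 7 (PUSH -7): [-96, -18, -88, -7]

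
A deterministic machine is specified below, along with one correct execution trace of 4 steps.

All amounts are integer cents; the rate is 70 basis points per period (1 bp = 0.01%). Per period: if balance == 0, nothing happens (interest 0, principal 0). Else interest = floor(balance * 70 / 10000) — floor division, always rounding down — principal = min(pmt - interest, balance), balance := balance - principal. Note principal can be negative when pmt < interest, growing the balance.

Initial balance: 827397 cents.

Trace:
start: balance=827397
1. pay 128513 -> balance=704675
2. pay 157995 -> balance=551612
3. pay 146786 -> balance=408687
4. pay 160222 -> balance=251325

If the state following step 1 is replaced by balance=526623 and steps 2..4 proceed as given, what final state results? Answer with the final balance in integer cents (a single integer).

state after step 1 := balance=526623
2. pay 157995 -> balance=372314
3. pay 146786 -> balance=228134
4. pay 160222 -> balance=69508

69508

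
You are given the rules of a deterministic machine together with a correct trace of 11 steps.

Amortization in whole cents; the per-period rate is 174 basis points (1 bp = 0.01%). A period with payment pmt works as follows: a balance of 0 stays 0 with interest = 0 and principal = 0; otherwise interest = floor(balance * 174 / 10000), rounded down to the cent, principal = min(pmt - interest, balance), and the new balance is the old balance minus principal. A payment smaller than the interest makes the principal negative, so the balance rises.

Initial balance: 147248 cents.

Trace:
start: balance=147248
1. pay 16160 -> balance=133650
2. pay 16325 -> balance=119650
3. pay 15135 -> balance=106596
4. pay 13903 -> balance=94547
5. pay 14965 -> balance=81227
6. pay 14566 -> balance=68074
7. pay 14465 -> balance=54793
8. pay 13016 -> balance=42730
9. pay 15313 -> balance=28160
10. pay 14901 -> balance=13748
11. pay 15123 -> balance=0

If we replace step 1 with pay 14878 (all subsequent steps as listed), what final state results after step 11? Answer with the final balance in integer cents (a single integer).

387

(re-executing from step 1 with the substitution; state before step 1: balance=147248)
1. pay 14878 -> balance=134932
2. pay 16325 -> balance=120954
3. pay 15135 -> balance=107923
4. pay 13903 -> balance=95897
5. pay 14965 -> balance=82600
6. pay 14566 -> balance=69471
7. pay 14465 -> balance=56214
8. pay 13016 -> balance=44176
9. pay 15313 -> balance=29631
10. pay 14901 -> balance=15245
11. pay 15123 -> balance=387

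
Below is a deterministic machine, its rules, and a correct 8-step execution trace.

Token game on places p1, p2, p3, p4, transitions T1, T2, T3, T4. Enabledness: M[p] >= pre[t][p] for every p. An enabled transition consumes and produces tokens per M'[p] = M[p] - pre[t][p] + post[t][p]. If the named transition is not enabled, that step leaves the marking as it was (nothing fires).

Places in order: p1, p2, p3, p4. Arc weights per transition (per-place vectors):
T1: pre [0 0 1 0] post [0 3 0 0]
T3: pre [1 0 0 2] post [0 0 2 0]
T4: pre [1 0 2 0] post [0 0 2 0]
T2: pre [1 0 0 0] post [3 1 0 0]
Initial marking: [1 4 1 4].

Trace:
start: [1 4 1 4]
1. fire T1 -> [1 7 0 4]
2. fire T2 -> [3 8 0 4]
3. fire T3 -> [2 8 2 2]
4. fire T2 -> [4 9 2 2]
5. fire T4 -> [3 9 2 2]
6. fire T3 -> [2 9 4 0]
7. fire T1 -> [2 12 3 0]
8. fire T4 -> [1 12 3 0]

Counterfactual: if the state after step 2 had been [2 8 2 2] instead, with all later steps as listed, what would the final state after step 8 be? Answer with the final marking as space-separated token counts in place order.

state after step 2 := [2 8 2 2]
3. fire T3 -> [1 8 4 0]
4. fire T2 -> [3 9 4 0]
5. fire T4 -> [2 9 4 0]
6. fire T3 -> [2 9 4 0]
7. fire T1 -> [2 12 3 0]
8. fire T4 -> [1 12 3 0]

1 12 3 0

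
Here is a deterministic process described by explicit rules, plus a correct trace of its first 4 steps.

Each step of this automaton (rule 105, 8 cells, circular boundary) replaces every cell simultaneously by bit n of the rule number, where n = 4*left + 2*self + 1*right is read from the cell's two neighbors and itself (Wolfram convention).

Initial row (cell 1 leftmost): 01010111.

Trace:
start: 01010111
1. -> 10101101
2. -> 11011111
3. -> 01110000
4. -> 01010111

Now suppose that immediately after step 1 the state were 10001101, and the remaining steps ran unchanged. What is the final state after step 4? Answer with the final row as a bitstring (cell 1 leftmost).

11111010

state after step 1 := 10001101
2. -> 10101111
3. -> 11011000
4. -> 11111010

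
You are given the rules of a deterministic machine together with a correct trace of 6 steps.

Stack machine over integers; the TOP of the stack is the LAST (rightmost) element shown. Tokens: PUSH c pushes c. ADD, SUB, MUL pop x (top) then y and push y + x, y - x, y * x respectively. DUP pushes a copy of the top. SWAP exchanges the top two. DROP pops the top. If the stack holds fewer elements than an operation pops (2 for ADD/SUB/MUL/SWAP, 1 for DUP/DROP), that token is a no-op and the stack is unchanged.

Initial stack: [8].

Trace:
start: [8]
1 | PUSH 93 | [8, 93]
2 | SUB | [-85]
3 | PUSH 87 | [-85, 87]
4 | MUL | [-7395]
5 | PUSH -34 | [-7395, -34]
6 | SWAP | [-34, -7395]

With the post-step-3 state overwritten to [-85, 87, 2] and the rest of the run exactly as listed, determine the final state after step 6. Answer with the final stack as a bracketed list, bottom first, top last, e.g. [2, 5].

state after step 3 := [-85, 87, 2]
4 | MUL | [-85, 174]
5 | PUSH -34 | [-85, 174, -34]
6 | SWAP | [-85, -34, 174]

[-85, -34, 174]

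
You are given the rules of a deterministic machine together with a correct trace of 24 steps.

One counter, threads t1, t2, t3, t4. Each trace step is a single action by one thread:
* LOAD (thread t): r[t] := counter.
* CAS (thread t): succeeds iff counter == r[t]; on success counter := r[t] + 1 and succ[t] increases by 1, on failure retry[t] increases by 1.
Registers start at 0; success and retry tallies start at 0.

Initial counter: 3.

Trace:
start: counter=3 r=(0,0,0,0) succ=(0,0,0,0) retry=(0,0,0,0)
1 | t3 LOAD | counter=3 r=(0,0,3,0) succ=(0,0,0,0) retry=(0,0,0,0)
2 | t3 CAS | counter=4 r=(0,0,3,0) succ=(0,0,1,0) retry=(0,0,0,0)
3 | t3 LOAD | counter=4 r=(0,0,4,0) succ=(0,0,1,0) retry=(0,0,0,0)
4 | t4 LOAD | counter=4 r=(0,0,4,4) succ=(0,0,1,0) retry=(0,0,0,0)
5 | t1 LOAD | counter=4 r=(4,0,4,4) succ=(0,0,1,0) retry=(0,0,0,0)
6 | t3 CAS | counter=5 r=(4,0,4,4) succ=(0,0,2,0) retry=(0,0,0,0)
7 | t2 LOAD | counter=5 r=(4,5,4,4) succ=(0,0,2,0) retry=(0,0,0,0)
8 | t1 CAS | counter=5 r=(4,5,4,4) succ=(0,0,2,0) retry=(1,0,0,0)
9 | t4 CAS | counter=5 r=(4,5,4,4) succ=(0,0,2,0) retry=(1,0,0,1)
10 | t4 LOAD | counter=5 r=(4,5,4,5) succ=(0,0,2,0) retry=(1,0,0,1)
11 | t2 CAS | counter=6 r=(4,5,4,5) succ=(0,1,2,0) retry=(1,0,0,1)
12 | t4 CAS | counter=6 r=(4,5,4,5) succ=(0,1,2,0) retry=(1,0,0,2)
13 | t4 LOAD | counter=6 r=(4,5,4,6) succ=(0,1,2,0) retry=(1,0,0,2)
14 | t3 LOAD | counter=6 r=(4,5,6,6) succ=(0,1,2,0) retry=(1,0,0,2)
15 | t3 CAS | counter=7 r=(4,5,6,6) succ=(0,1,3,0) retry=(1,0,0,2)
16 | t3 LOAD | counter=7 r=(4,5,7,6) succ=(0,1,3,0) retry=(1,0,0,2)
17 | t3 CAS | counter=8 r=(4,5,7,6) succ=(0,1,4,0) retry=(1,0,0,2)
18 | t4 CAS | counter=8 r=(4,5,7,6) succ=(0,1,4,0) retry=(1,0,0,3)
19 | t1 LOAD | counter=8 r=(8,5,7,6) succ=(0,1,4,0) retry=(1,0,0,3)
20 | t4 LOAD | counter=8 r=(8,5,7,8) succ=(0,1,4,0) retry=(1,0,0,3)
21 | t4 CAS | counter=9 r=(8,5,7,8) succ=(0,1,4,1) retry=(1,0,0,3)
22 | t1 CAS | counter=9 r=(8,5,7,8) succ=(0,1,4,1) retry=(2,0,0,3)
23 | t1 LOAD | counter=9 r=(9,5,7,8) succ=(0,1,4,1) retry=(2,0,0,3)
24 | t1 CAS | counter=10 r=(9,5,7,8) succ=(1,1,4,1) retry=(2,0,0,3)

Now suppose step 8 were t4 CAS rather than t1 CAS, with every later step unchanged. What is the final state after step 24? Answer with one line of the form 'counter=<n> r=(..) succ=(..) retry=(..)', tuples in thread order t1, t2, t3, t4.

counter=10 r=(9,5,7,8) succ=(1,1,4,1) retry=(1,0,0,4)

(re-executing from step 8 with the substitution; state before step 8: counter=5 r=(4,5,4,4) succ=(0,0,2,0) retry=(0,0,0,0))
8 | t4 CAS | counter=5 r=(4,5,4,4) succ=(0,0,2,0) retry=(0,0,0,1)
9 | t4 CAS | counter=5 r=(4,5,4,4) succ=(0,0,2,0) retry=(0,0,0,2)
10 | t4 LOAD | counter=5 r=(4,5,4,5) succ=(0,0,2,0) retry=(0,0,0,2)
11 | t2 CAS | counter=6 r=(4,5,4,5) succ=(0,1,2,0) retry=(0,0,0,2)
12 | t4 CAS | counter=6 r=(4,5,4,5) succ=(0,1,2,0) retry=(0,0,0,3)
13 | t4 LOAD | counter=6 r=(4,5,4,6) succ=(0,1,2,0) retry=(0,0,0,3)
14 | t3 LOAD | counter=6 r=(4,5,6,6) succ=(0,1,2,0) retry=(0,0,0,3)
15 | t3 CAS | counter=7 r=(4,5,6,6) succ=(0,1,3,0) retry=(0,0,0,3)
16 | t3 LOAD | counter=7 r=(4,5,7,6) succ=(0,1,3,0) retry=(0,0,0,3)
17 | t3 CAS | counter=8 r=(4,5,7,6) succ=(0,1,4,0) retry=(0,0,0,3)
18 | t4 CAS | counter=8 r=(4,5,7,6) succ=(0,1,4,0) retry=(0,0,0,4)
19 | t1 LOAD | counter=8 r=(8,5,7,6) succ=(0,1,4,0) retry=(0,0,0,4)
20 | t4 LOAD | counter=8 r=(8,5,7,8) succ=(0,1,4,0) retry=(0,0,0,4)
21 | t4 CAS | counter=9 r=(8,5,7,8) succ=(0,1,4,1) retry=(0,0,0,4)
22 | t1 CAS | counter=9 r=(8,5,7,8) succ=(0,1,4,1) retry=(1,0,0,4)
23 | t1 LOAD | counter=9 r=(9,5,7,8) succ=(0,1,4,1) retry=(1,0,0,4)
24 | t1 CAS | counter=10 r=(9,5,7,8) succ=(1,1,4,1) retry=(1,0,0,4)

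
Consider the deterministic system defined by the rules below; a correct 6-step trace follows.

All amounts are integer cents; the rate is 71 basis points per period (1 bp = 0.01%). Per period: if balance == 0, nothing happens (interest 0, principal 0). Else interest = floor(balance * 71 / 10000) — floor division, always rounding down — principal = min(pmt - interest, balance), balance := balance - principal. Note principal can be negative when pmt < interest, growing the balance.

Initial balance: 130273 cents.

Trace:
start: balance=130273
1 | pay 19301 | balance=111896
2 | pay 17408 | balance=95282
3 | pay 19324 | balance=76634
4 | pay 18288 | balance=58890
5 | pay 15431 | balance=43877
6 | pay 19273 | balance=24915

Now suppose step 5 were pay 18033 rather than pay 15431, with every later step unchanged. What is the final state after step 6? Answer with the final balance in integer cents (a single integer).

22295

(re-executing from step 5 with the substitution; state before step 5: balance=58890)
5 | pay 18033 | balance=41275
6 | pay 19273 | balance=22295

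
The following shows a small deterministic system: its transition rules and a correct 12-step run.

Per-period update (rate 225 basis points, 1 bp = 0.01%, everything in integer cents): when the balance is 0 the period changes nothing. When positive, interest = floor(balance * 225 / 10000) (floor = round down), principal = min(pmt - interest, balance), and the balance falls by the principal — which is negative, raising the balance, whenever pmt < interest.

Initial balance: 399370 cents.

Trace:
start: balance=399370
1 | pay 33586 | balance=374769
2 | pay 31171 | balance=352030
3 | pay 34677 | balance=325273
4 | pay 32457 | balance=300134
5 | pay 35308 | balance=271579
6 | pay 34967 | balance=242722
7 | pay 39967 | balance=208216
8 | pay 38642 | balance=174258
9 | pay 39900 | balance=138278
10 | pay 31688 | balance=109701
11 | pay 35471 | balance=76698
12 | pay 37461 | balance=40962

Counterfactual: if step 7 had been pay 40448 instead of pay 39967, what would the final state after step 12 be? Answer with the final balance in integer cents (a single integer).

40424

(re-executing from step 7 with the substitution; state before step 7: balance=242722)
7 | pay 40448 | balance=207735
8 | pay 38642 | balance=173767
9 | pay 39900 | balance=137776
10 | pay 31688 | balance=109187
11 | pay 35471 | balance=76172
12 | pay 37461 | balance=40424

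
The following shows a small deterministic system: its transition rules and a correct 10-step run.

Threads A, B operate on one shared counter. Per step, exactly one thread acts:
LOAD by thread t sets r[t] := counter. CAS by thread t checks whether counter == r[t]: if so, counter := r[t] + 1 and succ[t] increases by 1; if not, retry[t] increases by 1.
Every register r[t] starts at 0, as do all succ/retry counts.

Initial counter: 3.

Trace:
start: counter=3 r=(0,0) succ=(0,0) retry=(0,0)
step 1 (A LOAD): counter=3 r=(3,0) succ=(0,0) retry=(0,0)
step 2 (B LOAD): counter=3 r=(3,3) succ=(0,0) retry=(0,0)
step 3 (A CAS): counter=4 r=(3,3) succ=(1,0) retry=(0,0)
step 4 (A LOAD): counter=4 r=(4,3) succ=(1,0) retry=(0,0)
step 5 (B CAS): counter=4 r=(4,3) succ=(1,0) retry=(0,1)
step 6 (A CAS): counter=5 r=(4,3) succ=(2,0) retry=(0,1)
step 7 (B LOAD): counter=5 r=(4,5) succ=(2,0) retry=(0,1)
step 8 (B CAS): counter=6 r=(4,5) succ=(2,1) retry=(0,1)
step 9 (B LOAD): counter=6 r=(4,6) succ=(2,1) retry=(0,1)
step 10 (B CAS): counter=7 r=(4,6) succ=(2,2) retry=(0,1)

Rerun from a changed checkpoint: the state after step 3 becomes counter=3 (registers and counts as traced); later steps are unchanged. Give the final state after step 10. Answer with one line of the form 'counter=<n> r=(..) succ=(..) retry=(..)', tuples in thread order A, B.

state after step 3 := counter=3 r=(3,3) succ=(1,0) retry=(0,0)
step 4 (A LOAD): counter=3 r=(3,3) succ=(1,0) retry=(0,0)
step 5 (B CAS): counter=4 r=(3,3) succ=(1,1) retry=(0,0)
step 6 (A CAS): counter=4 r=(3,3) succ=(1,1) retry=(1,0)
step 7 (B LOAD): counter=4 r=(3,4) succ=(1,1) retry=(1,0)
step 8 (B CAS): counter=5 r=(3,4) succ=(1,2) retry=(1,0)
step 9 (B LOAD): counter=5 r=(3,5) succ=(1,2) retry=(1,0)
step 10 (B CAS): counter=6 r=(3,5) succ=(1,3) retry=(1,0)

counter=6 r=(3,5) succ=(1,3) retry=(1,0)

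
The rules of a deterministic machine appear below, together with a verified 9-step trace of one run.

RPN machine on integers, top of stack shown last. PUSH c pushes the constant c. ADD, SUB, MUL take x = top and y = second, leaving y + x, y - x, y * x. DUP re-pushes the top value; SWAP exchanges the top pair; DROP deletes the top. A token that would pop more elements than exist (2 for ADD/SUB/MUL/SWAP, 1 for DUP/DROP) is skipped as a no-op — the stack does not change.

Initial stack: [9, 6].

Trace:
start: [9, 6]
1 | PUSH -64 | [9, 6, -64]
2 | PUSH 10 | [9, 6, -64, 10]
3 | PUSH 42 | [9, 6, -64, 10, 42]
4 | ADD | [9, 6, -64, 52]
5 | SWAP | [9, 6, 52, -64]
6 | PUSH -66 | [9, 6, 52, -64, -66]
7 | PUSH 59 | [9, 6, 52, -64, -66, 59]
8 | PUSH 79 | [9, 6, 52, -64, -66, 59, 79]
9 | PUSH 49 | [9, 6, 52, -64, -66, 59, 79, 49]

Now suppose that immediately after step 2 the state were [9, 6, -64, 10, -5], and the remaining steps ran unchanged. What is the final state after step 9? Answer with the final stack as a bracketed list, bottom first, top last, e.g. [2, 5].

state after step 2 := [9, 6, -64, 10, -5]
3 | PUSH 42 | [9, 6, -64, 10, -5, 42]
4 | ADD | [9, 6, -64, 10, 37]
5 | SWAP | [9, 6, -64, 37, 10]
6 | PUSH -66 | [9, 6, -64, 37, 10, -66]
7 | PUSH 59 | [9, 6, -64, 37, 10, -66, 59]
8 | PUSH 79 | [9, 6, -64, 37, 10, -66, 59, 79]
9 | PUSH 49 | [9, 6, -64, 37, 10, -66, 59, 79, 49]

[9, 6, -64, 37, 10, -66, 59, 79, 49]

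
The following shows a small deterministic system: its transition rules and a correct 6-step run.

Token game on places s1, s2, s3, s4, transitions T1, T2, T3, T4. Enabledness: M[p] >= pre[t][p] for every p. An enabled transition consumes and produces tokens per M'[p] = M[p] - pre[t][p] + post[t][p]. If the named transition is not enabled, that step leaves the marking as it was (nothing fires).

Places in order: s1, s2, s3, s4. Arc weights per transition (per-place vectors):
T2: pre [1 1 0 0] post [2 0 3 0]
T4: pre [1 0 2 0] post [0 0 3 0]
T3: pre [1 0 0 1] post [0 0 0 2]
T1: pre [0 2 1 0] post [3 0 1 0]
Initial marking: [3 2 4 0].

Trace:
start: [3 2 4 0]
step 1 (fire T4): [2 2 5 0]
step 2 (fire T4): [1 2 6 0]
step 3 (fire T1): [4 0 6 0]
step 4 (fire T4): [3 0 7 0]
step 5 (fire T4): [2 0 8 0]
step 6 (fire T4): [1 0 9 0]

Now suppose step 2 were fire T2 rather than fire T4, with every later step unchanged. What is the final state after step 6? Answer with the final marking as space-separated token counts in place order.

0 1 11 0

(re-executing from step 2 with the substitution; state before step 2: [2 2 5 0])
step 2 (fire T2): [3 1 8 0]
step 3 (fire T1): [3 1 8 0]
step 4 (fire T4): [2 1 9 0]
step 5 (fire T4): [1 1 10 0]
step 6 (fire T4): [0 1 11 0]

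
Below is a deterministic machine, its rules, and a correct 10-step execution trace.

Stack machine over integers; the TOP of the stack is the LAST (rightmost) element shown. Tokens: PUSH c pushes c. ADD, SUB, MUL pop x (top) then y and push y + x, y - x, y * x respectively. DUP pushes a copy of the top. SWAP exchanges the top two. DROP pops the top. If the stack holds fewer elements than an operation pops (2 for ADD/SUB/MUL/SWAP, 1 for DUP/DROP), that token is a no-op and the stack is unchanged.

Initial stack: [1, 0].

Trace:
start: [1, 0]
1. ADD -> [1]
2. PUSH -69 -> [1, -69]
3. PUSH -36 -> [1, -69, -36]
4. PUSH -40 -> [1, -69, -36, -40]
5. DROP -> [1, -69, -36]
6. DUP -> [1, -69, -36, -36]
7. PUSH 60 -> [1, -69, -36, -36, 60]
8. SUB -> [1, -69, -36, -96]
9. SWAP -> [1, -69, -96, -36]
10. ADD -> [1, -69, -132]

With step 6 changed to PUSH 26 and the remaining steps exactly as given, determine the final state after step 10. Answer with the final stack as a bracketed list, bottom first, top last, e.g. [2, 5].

(re-executing from step 6 with the substitution; state before step 6: [1, -69, -36])
6. PUSH 26 -> [1, -69, -36, 26]
7. PUSH 60 -> [1, -69, -36, 26, 60]
8. SUB -> [1, -69, -36, -34]
9. SWAP -> [1, -69, -34, -36]
10. ADD -> [1, -69, -70]

[1, -69, -70]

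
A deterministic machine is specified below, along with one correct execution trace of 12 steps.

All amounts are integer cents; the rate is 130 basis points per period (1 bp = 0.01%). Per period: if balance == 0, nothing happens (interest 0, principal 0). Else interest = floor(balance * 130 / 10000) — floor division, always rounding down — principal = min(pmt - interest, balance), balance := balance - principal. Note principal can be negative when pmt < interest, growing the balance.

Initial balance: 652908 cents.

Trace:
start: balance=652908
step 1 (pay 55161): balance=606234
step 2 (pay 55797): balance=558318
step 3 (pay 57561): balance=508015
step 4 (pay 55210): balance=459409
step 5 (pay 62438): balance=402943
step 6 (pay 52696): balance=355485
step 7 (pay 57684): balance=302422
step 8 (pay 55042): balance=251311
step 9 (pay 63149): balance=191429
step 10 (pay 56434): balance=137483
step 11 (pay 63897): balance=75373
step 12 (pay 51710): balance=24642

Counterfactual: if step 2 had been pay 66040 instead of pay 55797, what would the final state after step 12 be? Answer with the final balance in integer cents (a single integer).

12985

(re-executing from step 2 with the substitution; state before step 2: balance=606234)
step 2 (pay 66040): balance=548075
step 3 (pay 57561): balance=497638
step 4 (pay 55210): balance=448897
step 5 (pay 62438): balance=392294
step 6 (pay 52696): balance=344697
step 7 (pay 57684): balance=291494
step 8 (pay 55042): balance=240241
step 9 (pay 63149): balance=180215
step 10 (pay 56434): balance=126123
step 11 (pay 63897): balance=63865
step 12 (pay 51710): balance=12985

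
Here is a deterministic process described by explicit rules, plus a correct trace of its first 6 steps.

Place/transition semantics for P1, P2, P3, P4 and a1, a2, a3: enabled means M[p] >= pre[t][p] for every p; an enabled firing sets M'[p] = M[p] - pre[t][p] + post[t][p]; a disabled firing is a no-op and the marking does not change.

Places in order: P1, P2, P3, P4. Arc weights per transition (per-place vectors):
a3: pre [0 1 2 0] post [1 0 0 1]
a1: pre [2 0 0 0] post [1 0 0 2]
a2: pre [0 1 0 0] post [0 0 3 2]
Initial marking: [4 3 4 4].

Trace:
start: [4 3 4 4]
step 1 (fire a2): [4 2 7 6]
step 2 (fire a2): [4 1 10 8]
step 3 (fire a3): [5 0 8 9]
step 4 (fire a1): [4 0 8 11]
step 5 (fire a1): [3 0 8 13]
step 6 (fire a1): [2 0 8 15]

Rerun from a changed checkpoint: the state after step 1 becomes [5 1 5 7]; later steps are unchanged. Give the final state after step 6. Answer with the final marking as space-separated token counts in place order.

2 0 8 15

state after step 1 := [5 1 5 7]
step 2 (fire a2): [5 0 8 9]
step 3 (fire a3): [5 0 8 9]
step 4 (fire a1): [4 0 8 11]
step 5 (fire a1): [3 0 8 13]
step 6 (fire a1): [2 0 8 15]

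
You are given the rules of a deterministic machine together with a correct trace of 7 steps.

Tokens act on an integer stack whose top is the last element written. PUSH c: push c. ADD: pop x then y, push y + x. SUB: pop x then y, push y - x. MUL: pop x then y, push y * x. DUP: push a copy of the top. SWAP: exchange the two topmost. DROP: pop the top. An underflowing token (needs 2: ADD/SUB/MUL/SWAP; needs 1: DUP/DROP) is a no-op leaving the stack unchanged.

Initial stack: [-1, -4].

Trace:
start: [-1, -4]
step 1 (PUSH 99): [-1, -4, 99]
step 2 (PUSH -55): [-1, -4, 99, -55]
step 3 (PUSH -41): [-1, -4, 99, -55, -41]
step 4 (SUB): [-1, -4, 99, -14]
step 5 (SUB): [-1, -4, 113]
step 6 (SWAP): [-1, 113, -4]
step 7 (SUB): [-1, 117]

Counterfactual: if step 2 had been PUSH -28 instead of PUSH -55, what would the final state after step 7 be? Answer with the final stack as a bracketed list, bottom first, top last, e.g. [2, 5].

[-1, 90]

(re-executing from step 2 with the substitution; state before step 2: [-1, -4, 99])
step 2 (PUSH -28): [-1, -4, 99, -28]
step 3 (PUSH -41): [-1, -4, 99, -28, -41]
step 4 (SUB): [-1, -4, 99, 13]
step 5 (SUB): [-1, -4, 86]
step 6 (SWAP): [-1, 86, -4]
step 7 (SUB): [-1, 90]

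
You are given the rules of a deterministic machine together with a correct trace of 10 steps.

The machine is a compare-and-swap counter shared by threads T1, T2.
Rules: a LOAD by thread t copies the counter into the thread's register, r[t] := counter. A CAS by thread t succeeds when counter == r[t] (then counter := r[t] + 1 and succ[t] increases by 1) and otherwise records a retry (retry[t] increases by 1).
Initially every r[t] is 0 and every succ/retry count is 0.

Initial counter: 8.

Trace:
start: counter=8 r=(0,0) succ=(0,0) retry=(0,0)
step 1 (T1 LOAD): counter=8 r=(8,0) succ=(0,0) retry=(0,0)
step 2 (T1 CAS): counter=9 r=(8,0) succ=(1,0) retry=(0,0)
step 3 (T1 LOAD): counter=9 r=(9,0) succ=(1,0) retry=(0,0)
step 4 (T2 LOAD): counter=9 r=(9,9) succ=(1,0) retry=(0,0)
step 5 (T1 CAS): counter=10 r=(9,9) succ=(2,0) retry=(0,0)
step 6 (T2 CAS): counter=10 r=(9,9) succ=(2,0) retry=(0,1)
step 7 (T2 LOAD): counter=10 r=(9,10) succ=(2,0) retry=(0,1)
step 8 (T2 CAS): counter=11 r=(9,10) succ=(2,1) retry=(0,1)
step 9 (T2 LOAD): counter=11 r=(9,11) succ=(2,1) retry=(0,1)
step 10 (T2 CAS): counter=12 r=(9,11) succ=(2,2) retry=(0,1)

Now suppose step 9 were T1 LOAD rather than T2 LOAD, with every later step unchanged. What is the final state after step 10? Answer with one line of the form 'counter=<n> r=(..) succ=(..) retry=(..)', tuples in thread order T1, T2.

counter=11 r=(11,10) succ=(2,1) retry=(0,2)

(re-executing from step 9 with the substitution; state before step 9: counter=11 r=(9,10) succ=(2,1) retry=(0,1))
step 9 (T1 LOAD): counter=11 r=(11,10) succ=(2,1) retry=(0,1)
step 10 (T2 CAS): counter=11 r=(11,10) succ=(2,1) retry=(0,2)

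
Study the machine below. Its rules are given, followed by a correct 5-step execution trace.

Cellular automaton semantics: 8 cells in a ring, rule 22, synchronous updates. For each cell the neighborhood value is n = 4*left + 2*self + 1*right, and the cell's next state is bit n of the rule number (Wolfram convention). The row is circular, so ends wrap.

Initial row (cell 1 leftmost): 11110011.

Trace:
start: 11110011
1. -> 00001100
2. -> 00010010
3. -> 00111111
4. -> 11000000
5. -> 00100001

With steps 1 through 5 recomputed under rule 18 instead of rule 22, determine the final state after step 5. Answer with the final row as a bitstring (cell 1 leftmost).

00100001

(re-executing steps 1..5 under rule 18; state before step 1: 11110011)
1. -> 00001100
2. -> 00010010
3. -> 00101101
4. -> 11000000
5. -> 00100001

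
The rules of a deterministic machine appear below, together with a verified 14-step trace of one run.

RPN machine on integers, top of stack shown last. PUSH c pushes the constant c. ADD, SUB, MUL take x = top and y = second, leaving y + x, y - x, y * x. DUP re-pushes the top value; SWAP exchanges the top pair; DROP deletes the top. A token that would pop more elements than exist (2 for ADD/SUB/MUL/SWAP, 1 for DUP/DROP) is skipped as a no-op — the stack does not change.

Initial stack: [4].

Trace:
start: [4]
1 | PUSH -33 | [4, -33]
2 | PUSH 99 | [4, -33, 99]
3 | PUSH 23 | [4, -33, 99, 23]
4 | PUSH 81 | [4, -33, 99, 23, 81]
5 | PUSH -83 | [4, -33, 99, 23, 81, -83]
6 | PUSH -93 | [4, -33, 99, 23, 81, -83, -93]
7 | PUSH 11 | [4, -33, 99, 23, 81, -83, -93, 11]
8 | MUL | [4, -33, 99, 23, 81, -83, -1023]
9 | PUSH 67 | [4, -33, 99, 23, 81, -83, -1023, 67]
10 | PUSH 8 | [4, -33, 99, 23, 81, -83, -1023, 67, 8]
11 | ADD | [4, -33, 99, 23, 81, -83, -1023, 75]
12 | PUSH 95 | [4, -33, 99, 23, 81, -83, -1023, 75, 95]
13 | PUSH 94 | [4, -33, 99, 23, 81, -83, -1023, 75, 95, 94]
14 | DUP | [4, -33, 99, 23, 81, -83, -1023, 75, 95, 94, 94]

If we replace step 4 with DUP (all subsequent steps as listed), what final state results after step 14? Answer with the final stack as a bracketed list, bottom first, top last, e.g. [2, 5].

(re-executing from step 4 with the substitution; state before step 4: [4, -33, 99, 23])
4 | DUP | [4, -33, 99, 23, 23]
5 | PUSH -83 | [4, -33, 99, 23, 23, -83]
6 | PUSH -93 | [4, -33, 99, 23, 23, -83, -93]
7 | PUSH 11 | [4, -33, 99, 23, 23, -83, -93, 11]
8 | MUL | [4, -33, 99, 23, 23, -83, -1023]
9 | PUSH 67 | [4, -33, 99, 23, 23, -83, -1023, 67]
10 | PUSH 8 | [4, -33, 99, 23, 23, -83, -1023, 67, 8]
11 | ADD | [4, -33, 99, 23, 23, -83, -1023, 75]
12 | PUSH 95 | [4, -33, 99, 23, 23, -83, -1023, 75, 95]
13 | PUSH 94 | [4, -33, 99, 23, 23, -83, -1023, 75, 95, 94]
14 | DUP | [4, -33, 99, 23, 23, -83, -1023, 75, 95, 94, 94]

[4, -33, 99, 23, 23, -83, -1023, 75, 95, 94, 94]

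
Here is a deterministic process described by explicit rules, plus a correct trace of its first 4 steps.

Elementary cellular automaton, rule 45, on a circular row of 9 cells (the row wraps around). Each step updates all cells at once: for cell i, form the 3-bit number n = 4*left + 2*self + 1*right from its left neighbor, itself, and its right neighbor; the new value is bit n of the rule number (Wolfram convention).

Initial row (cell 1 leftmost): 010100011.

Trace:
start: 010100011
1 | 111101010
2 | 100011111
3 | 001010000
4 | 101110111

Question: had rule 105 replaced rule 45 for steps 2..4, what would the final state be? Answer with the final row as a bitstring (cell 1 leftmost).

(re-executing steps 2..4 under rule 105; state before step 2: 111101010)
2 | 100110101
3 | 100111011
4 | 100101110

100101110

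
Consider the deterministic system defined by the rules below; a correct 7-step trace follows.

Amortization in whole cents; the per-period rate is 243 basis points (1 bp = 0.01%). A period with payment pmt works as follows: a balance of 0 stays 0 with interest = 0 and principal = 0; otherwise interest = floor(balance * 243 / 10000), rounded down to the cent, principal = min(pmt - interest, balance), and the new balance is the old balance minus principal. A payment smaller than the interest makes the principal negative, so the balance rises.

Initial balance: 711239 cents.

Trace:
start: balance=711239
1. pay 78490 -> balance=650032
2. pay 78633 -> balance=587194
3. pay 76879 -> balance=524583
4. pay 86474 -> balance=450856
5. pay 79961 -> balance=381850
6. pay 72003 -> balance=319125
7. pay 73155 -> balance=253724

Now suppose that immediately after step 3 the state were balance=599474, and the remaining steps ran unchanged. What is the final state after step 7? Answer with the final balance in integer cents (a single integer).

336165

state after step 3 := balance=599474
4. pay 86474 -> balance=527567
5. pay 79961 -> balance=460425
6. pay 72003 -> balance=399610
7. pay 73155 -> balance=336165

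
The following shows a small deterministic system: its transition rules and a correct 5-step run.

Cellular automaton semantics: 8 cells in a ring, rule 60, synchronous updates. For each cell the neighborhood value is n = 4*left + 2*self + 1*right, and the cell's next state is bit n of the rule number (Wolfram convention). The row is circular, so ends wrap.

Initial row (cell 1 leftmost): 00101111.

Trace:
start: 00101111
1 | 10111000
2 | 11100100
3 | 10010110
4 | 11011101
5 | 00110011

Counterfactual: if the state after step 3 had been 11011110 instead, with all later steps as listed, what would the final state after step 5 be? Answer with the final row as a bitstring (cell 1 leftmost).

state after step 3 := 11011110
4 | 10110001
5 | 01101001

01101001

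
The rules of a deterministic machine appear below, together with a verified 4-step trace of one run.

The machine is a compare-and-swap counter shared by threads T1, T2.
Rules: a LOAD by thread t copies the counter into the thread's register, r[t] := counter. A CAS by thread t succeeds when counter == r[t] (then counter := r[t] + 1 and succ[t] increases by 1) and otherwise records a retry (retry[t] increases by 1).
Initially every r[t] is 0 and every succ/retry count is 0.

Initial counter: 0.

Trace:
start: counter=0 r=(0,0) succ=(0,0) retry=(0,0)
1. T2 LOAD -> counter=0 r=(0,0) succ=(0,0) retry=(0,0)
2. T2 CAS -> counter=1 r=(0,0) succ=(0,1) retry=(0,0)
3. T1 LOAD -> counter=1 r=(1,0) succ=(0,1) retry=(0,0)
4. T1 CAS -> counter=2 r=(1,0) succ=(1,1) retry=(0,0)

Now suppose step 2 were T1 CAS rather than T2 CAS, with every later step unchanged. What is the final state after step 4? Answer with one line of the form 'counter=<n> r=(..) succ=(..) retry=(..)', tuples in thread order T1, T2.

(re-executing from step 2 with the substitution; state before step 2: counter=0 r=(0,0) succ=(0,0) retry=(0,0))
2. T1 CAS -> counter=1 r=(0,0) succ=(1,0) retry=(0,0)
3. T1 LOAD -> counter=1 r=(1,0) succ=(1,0) retry=(0,0)
4. T1 CAS -> counter=2 r=(1,0) succ=(2,0) retry=(0,0)

counter=2 r=(1,0) succ=(2,0) retry=(0,0)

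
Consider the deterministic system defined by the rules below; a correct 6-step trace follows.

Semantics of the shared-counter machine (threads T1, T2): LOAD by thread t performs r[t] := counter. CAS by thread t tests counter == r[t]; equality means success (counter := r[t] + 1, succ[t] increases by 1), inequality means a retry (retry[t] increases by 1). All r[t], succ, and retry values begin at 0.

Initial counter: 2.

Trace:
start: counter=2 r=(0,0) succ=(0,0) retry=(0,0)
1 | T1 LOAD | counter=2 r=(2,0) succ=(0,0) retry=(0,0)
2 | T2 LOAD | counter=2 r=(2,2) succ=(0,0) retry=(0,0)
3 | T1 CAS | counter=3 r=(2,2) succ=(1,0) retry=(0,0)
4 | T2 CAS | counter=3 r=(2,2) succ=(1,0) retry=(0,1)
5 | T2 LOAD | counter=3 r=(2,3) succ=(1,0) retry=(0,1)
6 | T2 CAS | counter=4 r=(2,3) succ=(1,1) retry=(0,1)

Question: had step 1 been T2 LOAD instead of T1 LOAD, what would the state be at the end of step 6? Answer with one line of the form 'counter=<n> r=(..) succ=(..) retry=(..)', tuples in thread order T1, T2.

counter=4 r=(0,3) succ=(0,2) retry=(1,0)

(re-executing from step 1 with the substitution; state before step 1: counter=2 r=(0,0) succ=(0,0) retry=(0,0))
1 | T2 LOAD | counter=2 r=(0,2) succ=(0,0) retry=(0,0)
2 | T2 LOAD | counter=2 r=(0,2) succ=(0,0) retry=(0,0)
3 | T1 CAS | counter=2 r=(0,2) succ=(0,0) retry=(1,0)
4 | T2 CAS | counter=3 r=(0,2) succ=(0,1) retry=(1,0)
5 | T2 LOAD | counter=3 r=(0,3) succ=(0,1) retry=(1,0)
6 | T2 CAS | counter=4 r=(0,3) succ=(0,2) retry=(1,0)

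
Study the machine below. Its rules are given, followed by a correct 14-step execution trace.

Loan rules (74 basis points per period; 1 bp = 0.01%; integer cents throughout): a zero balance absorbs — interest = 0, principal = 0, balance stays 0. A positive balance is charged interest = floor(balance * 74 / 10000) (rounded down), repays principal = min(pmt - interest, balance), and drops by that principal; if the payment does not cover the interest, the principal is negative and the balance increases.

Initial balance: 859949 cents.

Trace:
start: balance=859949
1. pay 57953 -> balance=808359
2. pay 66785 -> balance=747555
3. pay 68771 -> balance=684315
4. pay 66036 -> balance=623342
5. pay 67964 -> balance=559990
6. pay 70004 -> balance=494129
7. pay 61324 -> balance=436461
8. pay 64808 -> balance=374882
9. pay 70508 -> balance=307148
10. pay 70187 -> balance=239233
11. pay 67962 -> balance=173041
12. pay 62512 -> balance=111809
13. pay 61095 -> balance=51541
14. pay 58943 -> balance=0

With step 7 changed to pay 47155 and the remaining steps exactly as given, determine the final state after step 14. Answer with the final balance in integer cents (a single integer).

(re-executing from step 7 with the substitution; state before step 7: balance=494129)
7. pay 47155 -> balance=450630
8. pay 64808 -> balance=389156
9. pay 70508 -> balance=321527
10. pay 70187 -> balance=253719
11. pay 67962 -> balance=187634
12. pay 62512 -> balance=126510
13. pay 61095 -> balance=66351
14. pay 58943 -> balance=7898

7898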